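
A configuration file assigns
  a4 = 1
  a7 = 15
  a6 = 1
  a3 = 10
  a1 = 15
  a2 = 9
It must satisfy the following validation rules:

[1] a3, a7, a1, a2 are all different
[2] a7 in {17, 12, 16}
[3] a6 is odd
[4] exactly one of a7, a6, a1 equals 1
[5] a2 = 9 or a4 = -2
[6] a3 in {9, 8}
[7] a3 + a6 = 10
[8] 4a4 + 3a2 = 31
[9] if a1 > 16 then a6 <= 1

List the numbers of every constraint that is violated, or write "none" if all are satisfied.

The assignment fails constraints 1, 2, 6, and 7.

[1] a7 = a1 = 15, not all different  fails
[2] a7 = 15 is not in {17, 12, 16}  fails
[3] a6 = 1 is odd  holds
[4] a7=15, a6=1, a1=15; 1 of them equals 1  holds
[5] a2 = 9 = 9 (first disjunct)  holds
[6] a3 = 10 is not in {9, 8}  fails
[7] a3 + a6 = 10 + 1 = 11, not 10  fails
[8] 4a4 + 3a2 = 4(1) + 3(9) = 31  holds
[9] a1 = 15, not > 16; antecedent false, conditional vacuously true  holds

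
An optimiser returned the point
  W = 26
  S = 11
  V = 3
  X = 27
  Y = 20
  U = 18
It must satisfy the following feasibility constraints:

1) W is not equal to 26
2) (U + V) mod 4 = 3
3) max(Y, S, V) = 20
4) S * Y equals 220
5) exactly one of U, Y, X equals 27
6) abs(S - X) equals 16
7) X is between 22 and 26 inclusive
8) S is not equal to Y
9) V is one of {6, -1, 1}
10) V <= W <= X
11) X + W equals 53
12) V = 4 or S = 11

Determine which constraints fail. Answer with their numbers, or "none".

The assignment fails constraints 1, 2, 7, 9.

1) W = 26, but 26 is required to differ  false
2) U + V = 21; 21 mod 4 = 1, not 3  false
3) max(20, 11, 3) = 20  true
4) S * Y = 11 * 20 = 220  true
5) U=18, Y=20, X=27; 1 of them equals 27  true
6) abs(11 - 27) = 16  true
7) X = 27 is outside [22, 26]  false
8) S = 11, Y = 20; distinct  true
9) V = 3 is not in {6, -1, 1}  false
10) values 3 <= 26 <= 27  true
11) X + W = 27 + 26 = 53  true
12) V = 3 ≠ 4, but S = 11 = 11 (second disjunct)  true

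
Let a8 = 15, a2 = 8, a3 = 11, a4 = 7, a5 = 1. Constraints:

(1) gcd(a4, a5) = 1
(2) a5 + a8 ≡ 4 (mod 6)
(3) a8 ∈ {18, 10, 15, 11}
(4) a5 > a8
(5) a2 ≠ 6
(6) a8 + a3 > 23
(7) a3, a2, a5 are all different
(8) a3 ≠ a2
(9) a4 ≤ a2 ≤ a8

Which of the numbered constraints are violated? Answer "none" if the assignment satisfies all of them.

(1) gcd(7, 1) = 1  ✓
(2) a5 + a8 = 16; 16 mod 6 = 4  ✓
(3) a8 = 15 is in {18, 10, 15, 11}  ✓
(4) a5 = 1, a8 = 15; 1 ≤ 15 (want >)  ✗
(5) a2 = 8, and 8 ≠ 6  ✓
(6) a8 + a3 = 15 + 11 = 26; 26 > 23  ✓
(7) values 11, 8, 1 are pairwise distinct  ✓
(8) a3 = 11, a2 = 8; distinct  ✓
(9) values 7 ≤ 8 ≤ 15  ✓

Constraint 4 does not hold.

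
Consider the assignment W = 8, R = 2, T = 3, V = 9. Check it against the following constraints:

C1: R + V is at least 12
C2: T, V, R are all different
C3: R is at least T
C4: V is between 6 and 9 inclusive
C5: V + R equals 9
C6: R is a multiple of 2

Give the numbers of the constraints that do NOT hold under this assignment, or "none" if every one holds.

C1: R + V = 2 + 9 = 11; 11 < 12, bound 12 not met  false
C2: values 3, 9, 2 are pairwise distinct  true
C3: R = 2, T = 3; 2 < 3 (want ≥)  false
C4: V = 9 lies in [6, 9]  true
C5: V + R = 9 + 2 = 11, not 9  false
C6: 2 / 2 = 1, so 2 divides 2  true

Constraints 1, 3, 5 do not hold.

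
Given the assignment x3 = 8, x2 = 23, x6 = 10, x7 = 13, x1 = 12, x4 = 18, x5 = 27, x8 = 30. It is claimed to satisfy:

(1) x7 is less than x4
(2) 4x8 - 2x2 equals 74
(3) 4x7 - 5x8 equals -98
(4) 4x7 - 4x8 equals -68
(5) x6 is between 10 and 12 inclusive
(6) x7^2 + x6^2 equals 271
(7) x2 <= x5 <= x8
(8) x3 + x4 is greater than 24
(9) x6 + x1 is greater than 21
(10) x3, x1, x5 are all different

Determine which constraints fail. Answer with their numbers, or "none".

(1) x7 = 13, x4 = 18; 13 < 18  holds
(2) 4x8 - 2x2 = 4(30) - 2(23) = 74  holds
(3) 4x7 - 5x8 = 4(13) - 5(30) = -98  holds
(4) 4x7 - 4x8 = 4(13) - 4(30) = -68  holds
(5) x6 = 10 lies in [10, 12]  holds
(6) x7^2 + x6^2 = 13^2 + 10^2 = 169 + 100 = 269, not 271  fails
(7) values 23 <= 27 <= 30  holds
(8) x3 + x4 = 8 + 18 = 26; 26 > 24  holds
(9) x6 + x1 = 10 + 12 = 22; 22 > 21  holds
(10) values 8, 12, 27 are pairwise distinct  holds

The assignment fails constraint 6.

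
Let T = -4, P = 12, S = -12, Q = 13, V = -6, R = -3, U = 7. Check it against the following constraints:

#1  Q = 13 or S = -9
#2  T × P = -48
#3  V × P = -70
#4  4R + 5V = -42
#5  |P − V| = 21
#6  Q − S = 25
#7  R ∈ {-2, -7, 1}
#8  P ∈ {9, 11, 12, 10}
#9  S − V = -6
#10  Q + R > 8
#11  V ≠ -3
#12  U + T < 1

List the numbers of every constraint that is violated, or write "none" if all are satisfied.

Constraints 3, 5, 7, and 12 do not hold.

#1 Q = 13 = 13 (first disjunct) — satisfied.
#2 T × P = -4 × 12 = -48 — satisfied.
#3 V × P = -6 × 12 = -72, not -70 — violated.
#4 4R + 5V = 4(-3) + 5(-6) = -42 — satisfied.
#5 |12 − (-6)| = 18, not 21 — violated.
#6 Q − S = 13 − (-12) = 25 — satisfied.
#7 R = -3 is not in {-2, -7, 1} — violated.
#8 P = 12 is in {9, 11, 12, 10} — satisfied.
#9 S − V = -12 − (-6) = -6 — satisfied.
#10 Q + R = 13 + (-3) = 10; 10 > 8 — satisfied.
#11 V = -6, and -6 ≠ -3 — satisfied.
#12 U + T = 7 + (-4) = 3; 3 ≥ 1, bound 1 not met — violated.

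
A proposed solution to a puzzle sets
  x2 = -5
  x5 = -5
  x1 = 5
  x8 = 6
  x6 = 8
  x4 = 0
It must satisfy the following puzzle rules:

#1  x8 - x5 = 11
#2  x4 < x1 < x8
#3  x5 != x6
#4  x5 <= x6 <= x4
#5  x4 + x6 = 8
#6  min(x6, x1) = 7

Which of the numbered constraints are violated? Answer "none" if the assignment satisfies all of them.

#1 x8 - x5 = 6 - (-5) = 11 — holds.
#2 values 0 < 5 < 6 — holds.
#3 x5 = -5, x6 = 8; distinct — holds.
#4 values -5, 8, 0; x6 = 8 is not <= x4 = 0 — does not hold.
#5 x4 + x6 = 0 + 8 = 8 — holds.
#6 min(8, 5) = 5, not 7 — does not hold.

Violated: 4, 6.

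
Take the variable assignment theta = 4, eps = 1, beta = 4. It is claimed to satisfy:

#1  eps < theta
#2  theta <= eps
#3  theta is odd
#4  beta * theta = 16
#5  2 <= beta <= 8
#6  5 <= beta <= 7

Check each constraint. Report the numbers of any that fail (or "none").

The assignment fails constraints 2, 3, and 6.

#1 eps = 1, theta = 4; 1 < 4 — holds.
#2 theta = 4, eps = 1; 4 > 1 (want ≤) — does not hold.
#3 theta = 4 is even — does not hold.
#4 beta * theta = 4 * 4 = 16 — holds.
#5 beta = 4 lies in [2, 8] — holds.
#6 beta = 4 is outside [5, 7] — does not hold.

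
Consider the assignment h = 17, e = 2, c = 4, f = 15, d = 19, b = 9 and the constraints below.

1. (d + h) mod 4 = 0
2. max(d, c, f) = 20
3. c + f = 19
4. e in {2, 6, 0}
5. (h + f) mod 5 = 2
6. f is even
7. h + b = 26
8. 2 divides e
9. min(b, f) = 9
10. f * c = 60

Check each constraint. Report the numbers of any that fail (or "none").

The assignment fails constraints 2 and 6.

1. d + h = 36; 36 mod 4 = 0 — OK.
2. max(19, 4, 15) = 19, not 20 — violated.
3. c + f = 4 + 15 = 19 — OK.
4. e = 2 is in {2, 6, 0} — OK.
5. h + f = 32; 32 mod 5 = 2 — OK.
6. f = 15 is odd — violated.
7. h + b = 17 + 9 = 26 — OK.
8. 2 / 2 = 1, so 2 divides 2 — OK.
9. min(9, 15) = 9 — OK.
10. f * c = 15 * 4 = 60 — OK.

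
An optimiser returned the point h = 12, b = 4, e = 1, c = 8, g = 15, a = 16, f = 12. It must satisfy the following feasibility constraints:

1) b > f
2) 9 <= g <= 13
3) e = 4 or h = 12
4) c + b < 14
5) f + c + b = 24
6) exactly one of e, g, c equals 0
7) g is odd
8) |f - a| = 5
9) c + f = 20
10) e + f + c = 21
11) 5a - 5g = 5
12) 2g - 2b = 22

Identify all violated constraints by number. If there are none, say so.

The assignment fails constraints 1, 2, 6, and 8.

1) b = 4, f = 12; 4 ≤ 12 (want >) — violated.
2) g = 15 is outside [9, 13] — violated.
3) e = 1 ≠ 4, but h = 12 = 12 (second disjunct) — OK.
4) c + b = 8 + 4 = 12; 12 < 14 — OK.
5) f + c + b = 12 + 8 + 4 = 24 — OK.
6) e=1, g=15, c=8; 0 of them equal 0, not exactly one — violated.
7) g = 15 is odd — OK.
8) |12 - 16| = 4, not 5 — violated.
9) c + f = 8 + 12 = 20 — OK.
10) e + f + c = 1 + 12 + 8 = 21 — OK.
11) 5a - 5g = 5(16) - 5(15) = 5 — OK.
12) 2g - 2b = 2(15) - 2(4) = 22 — OK.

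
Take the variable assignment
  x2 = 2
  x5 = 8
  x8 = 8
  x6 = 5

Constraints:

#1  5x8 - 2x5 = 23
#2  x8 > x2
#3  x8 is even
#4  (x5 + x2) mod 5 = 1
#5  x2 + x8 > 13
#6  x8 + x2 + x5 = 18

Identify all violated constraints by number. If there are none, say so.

#1 5x8 - 2x5 = 5(8) - 2(8) = 24, not 23 — does not hold.
#2 x8 = 8, x2 = 2; 8 > 2 — holds.
#3 x8 = 8 is even — holds.
#4 x5 + x2 = 10; 10 mod 5 = 0, not 1 — does not hold.
#5 x2 + x8 = 2 + 8 = 10; 10 ≤ 13, bound 13 not met — does not hold.
#6 x8 + x2 + x5 = 8 + 2 + 8 = 18 — holds.

Constraints 1, 4, and 5 do not hold.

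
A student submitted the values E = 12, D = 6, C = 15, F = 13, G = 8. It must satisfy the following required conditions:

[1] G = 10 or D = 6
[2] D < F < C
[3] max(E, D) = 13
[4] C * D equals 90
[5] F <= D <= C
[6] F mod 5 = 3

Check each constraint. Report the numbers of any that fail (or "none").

[1] G = 8 ≠ 10, but D = 6 = 6 (second disjunct)  ✓
[2] values 6 < 13 < 15  ✓
[3] max(12, 6) = 12, not 13  ✗
[4] C * D = 15 * 6 = 90  ✓
[5] values 13, 6, 15; F = 13 is not <= D = 6  ✗
[6] 13 mod 5 = 3  ✓

No — constraints 3 and 5 are not satisfied.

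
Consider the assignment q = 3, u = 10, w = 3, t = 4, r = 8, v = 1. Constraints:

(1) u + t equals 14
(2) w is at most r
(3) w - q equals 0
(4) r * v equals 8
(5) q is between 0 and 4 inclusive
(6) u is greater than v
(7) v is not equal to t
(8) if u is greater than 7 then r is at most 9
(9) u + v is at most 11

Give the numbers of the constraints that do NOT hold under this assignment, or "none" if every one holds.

Yes — all constraints hold.

(1) u + t = 10 + 4 = 14 — holds.
(2) w = 3, r = 8; 3 ≤ 8 — holds.
(3) w - q = 3 - 3 = 0 — holds.
(4) r * v = 8 * 1 = 8 — holds.
(5) q = 3 lies in [0, 4] — holds.
(6) u = 10, v = 1; 10 > 1 — holds.
(7) v = 1, t = 4; distinct — holds.
(8) u = 10 > 7, so we need r ≤ 9; r = 8 ≤ 9 — holds.
(9) u + v = 10 + 1 = 11; 11 ≤ 11 — holds.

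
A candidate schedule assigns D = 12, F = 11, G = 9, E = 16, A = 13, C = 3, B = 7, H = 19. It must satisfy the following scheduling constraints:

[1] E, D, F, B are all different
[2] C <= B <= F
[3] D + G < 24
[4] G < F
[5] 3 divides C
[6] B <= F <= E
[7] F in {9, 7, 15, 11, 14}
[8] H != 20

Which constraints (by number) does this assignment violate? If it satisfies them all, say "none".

Yes — all constraints hold.

[1] values 16, 12, 11, 7 are pairwise distinct  ✔
[2] values 3 <= 7 <= 11  ✔
[3] D + G = 12 + 9 = 21; 21 < 24  ✔
[4] G = 9, F = 11; 9 < 11  ✔
[5] 3 / 3 = 1, so 3 divides 3  ✔
[6] values 7 <= 11 <= 16  ✔
[7] F = 11 is in {9, 7, 15, 11, 14}  ✔
[8] H = 19, and 19 ≠ 20  ✔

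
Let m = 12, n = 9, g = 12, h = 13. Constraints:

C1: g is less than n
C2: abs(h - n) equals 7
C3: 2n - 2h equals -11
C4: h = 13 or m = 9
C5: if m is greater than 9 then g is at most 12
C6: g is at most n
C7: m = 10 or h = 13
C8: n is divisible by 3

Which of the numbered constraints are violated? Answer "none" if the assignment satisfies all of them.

Constraints 1, 2, 3, and 6 do not hold.

C1: g = 12, n = 9; 12 ≥ 9 (want <)  fails
C2: abs(13 - 9) = 4, not 7  fails
C3: 2n - 2h = 2(9) - 2(13) = -8, not -11  fails
C4: h = 13 = 13 (first disjunct)  holds
C5: m = 12 > 9, so we need g ≤ 12; g = 12 ≤ 12  holds
C6: g = 12, n = 9; 12 > 9 (want ≤)  fails
C7: m = 12 ≠ 10, but h = 13 = 13 (second disjunct)  holds
C8: 9 / 3 = 3, so 3 divides 9  holds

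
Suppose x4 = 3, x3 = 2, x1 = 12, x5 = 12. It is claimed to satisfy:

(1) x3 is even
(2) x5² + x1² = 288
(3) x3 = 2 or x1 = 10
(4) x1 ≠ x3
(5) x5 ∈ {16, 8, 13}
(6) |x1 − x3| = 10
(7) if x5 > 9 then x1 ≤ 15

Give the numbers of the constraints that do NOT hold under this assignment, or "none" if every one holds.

Constraint 5 is violated.

(1) x3 = 2 is even — satisfied.
(2) x5² + x1² = 12² + 12² = 144 + 144 = 288 — satisfied.
(3) x3 = 2 = 2 (first disjunct) — satisfied.
(4) x1 = 12, x3 = 2; distinct — satisfied.
(5) x5 = 12 is not in {16, 8, 13} — violated.
(6) |12 − 2| = 10 — satisfied.
(7) x5 = 12 > 9, so we need x1 ≤ 15; x1 = 12 ≤ 15 — satisfied.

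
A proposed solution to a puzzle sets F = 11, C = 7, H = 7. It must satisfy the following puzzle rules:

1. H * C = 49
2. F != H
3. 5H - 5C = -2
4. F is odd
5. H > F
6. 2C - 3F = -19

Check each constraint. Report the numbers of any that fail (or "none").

1. H * C = 7 * 7 = 49 — satisfied.
2. F = 11, H = 7; distinct — satisfied.
3. 5H - 5C = 5(7) - 5(7) = 0, not -2 — violated.
4. F = 11 is odd — satisfied.
5. H = 7, F = 11; 7 ≤ 11 (want >) — violated.
6. 2C - 3F = 2(7) - 3(11) = -19 — satisfied.

Constraints 3 and 5 are violated.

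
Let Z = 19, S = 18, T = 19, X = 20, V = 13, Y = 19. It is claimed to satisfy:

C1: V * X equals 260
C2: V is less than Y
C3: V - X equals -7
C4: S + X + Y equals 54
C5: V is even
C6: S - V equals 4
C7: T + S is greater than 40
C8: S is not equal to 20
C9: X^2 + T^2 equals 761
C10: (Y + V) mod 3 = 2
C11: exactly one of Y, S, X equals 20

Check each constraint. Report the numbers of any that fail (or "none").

Constraints 4, 5, 6, 7 are violated.

C1: V * X = 13 * 20 = 260  true
C2: V = 13, Y = 19; 13 < 19  true
C3: V - X = 13 - 20 = -7  true
C4: S + X + Y = 18 + 20 + 19 = 57, not 54  false
C5: V = 13 is odd  false
C6: S - V = 18 - 13 = 5, not 4  false
C7: T + S = 19 + 18 = 37; 37 ≤ 40, bound 40 not met  false
C8: S = 18, and 18 ≠ 20  true
C9: X^2 + T^2 = 20^2 + 19^2 = 400 + 361 = 761  true
C10: Y + V = 32; 32 mod 3 = 2  true
C11: Y=19, S=18, X=20; 1 of them equals 20  true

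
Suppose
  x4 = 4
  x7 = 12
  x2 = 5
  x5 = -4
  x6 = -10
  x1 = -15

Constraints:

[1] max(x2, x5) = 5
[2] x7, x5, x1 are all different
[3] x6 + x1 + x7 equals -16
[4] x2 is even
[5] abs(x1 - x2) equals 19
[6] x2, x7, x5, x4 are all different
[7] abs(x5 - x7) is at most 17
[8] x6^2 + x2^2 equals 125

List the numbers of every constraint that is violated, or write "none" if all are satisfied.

[1] max(5, -4) = 5  ✔
[2] values 12, -4, -15 are pairwise distinct  ✔
[3] x6 + x1 + x7 = -10 + (-15) + 12 = -13, not -16  ✘
[4] x2 = 5 is odd  ✘
[5] abs(-15 - 5) = 20, not 19  ✘
[6] values 5, 12, -4, 4 are pairwise distinct  ✔
[7] abs(-4 - 12) = 16; 16 ≤ 17  ✔
[8] x6^2 + x2^2 = (-10)^2 + 5^2 = 100 + 25 = 125  ✔

Constraints 3, 4, 5 do not hold.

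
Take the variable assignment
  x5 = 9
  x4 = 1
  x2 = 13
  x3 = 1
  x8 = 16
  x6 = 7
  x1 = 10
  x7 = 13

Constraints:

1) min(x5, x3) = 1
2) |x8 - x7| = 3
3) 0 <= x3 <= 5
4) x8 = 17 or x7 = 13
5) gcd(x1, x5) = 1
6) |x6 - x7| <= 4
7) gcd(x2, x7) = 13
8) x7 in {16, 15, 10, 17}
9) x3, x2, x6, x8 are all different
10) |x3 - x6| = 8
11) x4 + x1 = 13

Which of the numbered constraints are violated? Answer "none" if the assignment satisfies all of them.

The assignment fails constraints 6, 8, 10, 11.

1) min(9, 1) = 1 — holds.
2) |16 - 13| = 3 — holds.
3) x3 = 1 lies in [0, 5] — holds.
4) x8 = 16 ≠ 17, but x7 = 13 = 13 (second disjunct) — holds.
5) gcd(10, 9) = 1 — holds.
6) |7 - 13| = 6; 6 > 4, exceeds bound 4 — does not hold.
7) gcd(13, 13) = 13 — holds.
8) x7 = 13 is not in {16, 15, 10, 17} — does not hold.
9) values 1, 13, 7, 16 are pairwise distinct — holds.
10) |1 - 7| = 6, not 8 — does not hold.
11) x4 + x1 = 1 + 10 = 11, not 13 — does not hold.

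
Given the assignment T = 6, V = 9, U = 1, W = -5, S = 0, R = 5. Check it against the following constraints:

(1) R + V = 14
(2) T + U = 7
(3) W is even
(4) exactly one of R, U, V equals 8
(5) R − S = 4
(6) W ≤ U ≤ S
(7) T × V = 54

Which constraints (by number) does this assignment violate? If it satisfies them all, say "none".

Constraints 3, 4, 5, and 6 do not hold.

(1) R + V = 5 + 9 = 14  OK
(2) T + U = 6 + 1 = 7  OK
(3) W = -5 is odd  FAIL
(4) R=5, U=1, V=9; 0 of them equal 8, not exactly one  FAIL
(5) R − S = 5 − 0 = 5, not 4  FAIL
(6) values -5, 1, 0; U = 1 is not ≤ S = 0  FAIL
(7) T × V = 6 × 9 = 54  OK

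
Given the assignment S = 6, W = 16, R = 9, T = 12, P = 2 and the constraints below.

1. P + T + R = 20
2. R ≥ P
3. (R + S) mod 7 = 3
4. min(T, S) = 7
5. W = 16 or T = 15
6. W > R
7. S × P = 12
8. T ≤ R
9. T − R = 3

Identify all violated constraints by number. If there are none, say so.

Constraints 1, 3, 4, and 8 do not hold.

1. P + T + R = 2 + 12 + 9 = 23, not 20 — violated.
2. R = 9, P = 2; 9 ≥ 2 — OK.
3. R + S = 15; 15 mod 7 = 1, not 3 — violated.
4. min(12, 6) = 6, not 7 — violated.
5. W = 16 = 16 (first disjunct) — OK.
6. W = 16, R = 9; 16 > 9 — OK.
7. S × P = 6 × 2 = 12 — OK.
8. T = 12, R = 9; 12 > 9 (want ≤) — violated.
9. T − R = 12 − 9 = 3 — OK.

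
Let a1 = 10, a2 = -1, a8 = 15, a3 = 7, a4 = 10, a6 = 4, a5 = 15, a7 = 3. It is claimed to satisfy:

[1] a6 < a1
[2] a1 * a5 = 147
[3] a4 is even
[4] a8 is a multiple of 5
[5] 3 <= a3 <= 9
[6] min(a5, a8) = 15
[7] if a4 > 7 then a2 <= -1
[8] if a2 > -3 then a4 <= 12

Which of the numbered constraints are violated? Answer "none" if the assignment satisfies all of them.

[1] a6 = 4, a1 = 10; 4 < 10  yes
[2] a1 * a5 = 10 * 15 = 150, not 147  no
[3] a4 = 10 is even  yes
[4] 15 / 5 = 3, so 5 divides 15  yes
[5] a3 = 7 lies in [3, 9]  yes
[6] min(15, 15) = 15  yes
[7] a4 = 10 > 7, so we need a2 ≤ -1; a2 = -1 ≤ -1  yes
[8] a2 = -1 > -3, so we need a4 ≤ 12; a4 = 10 ≤ 12  yes

Constraint 2 is violated.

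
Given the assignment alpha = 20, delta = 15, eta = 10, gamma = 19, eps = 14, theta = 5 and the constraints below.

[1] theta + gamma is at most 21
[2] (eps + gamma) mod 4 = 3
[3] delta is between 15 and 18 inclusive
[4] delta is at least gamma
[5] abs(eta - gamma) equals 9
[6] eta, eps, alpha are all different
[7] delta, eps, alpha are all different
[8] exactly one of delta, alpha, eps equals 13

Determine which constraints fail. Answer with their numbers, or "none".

[1] theta + gamma = 5 + 19 = 24; 24 > 21, bound 21 not met — fails.
[2] eps + gamma = 33; 33 mod 4 = 1, not 3 — fails.
[3] delta = 15 lies in [15, 18] — holds.
[4] delta = 15, gamma = 19; 15 < 19 (want ≥) — fails.
[5] abs(10 - 19) = 9 — holds.
[6] values 10, 14, 20 are pairwise distinct — holds.
[7] values 15, 14, 20 are pairwise distinct — holds.
[8] delta=15, alpha=20, eps=14; 0 of them equal 13, not exactly one — fails.

Constraints 1, 2, 4, 8 do not hold.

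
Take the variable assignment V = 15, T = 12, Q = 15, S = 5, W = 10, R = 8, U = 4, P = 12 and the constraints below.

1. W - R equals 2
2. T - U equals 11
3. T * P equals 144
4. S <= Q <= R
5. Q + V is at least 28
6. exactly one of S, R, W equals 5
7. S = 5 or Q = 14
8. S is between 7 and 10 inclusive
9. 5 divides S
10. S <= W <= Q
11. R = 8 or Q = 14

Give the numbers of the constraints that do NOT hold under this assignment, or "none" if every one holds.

Violated: 2, 4, 8.

1. W - R = 10 - 8 = 2  holds
2. T - U = 12 - 4 = 8, not 11  fails
3. T * P = 12 * 12 = 144  holds
4. values 5, 15, 8; Q = 15 is not <= R = 8  fails
5. Q + V = 15 + 15 = 30; 30 ≥ 28  holds
6. S=5, R=8, W=10; 1 of them equals 5  holds
7. S = 5 = 5 (first disjunct)  holds
8. S = 5 is outside [7, 10]  fails
9. 5 / 5 = 1, so 5 divides 5  holds
10. values 5 <= 10 <= 15  holds
11. R = 8 = 8 (first disjunct)  holds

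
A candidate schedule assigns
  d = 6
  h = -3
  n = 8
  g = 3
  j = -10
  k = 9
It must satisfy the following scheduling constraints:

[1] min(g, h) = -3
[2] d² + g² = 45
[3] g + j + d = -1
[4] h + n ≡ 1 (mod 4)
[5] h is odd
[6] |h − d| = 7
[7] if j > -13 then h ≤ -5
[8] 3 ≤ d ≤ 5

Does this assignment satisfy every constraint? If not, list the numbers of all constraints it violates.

Constraints 6, 7, 8 are violated.

[1] min(3, -3) = -3  ✓
[2] d² + g² = 6² + 3² = 36 + 9 = 45  ✓
[3] g + j + d = 3 + (-10) + 6 = -1  ✓
[4] h + n = 5; 5 mod 4 = 1  ✓
[5] h = -3 is odd  ✓
[6] |-3 − 6| = 9, not 7  ✗
[7] j = -10 > -13, so we need h ≤ -5; but h = -3 > -5  ✗
[8] d = 6 is outside [3, 5]  ✗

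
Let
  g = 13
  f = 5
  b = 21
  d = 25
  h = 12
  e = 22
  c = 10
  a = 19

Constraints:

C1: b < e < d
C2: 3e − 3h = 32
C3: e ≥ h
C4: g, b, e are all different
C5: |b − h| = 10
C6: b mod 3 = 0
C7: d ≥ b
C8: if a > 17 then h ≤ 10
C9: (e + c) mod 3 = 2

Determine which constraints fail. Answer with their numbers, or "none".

C1: values 21 < 22 < 25  OK
C2: 3e − 3h = 3(22) − 3(12) = 30, not 32  FAIL
C3: e = 22, h = 12; 22 ≥ 12  OK
C4: values 13, 21, 22 are pairwise distinct  OK
C5: |21 − 12| = 9, not 10  FAIL
C6: 21 mod 3 = 0  OK
C7: d = 25, b = 21; 25 ≥ 21  OK
C8: a = 19 > 17, so we need h ≤ 10; but h = 12 > 10  FAIL
C9: e + c = 32; 32 mod 3 = 2  OK

Violated: 2, 5, and 8.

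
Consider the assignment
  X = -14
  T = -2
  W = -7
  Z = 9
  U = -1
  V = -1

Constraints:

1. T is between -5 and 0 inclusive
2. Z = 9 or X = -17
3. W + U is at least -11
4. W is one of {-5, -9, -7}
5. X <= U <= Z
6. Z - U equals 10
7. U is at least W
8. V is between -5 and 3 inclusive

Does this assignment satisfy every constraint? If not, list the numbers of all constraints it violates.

1. T = -2 lies in [-5, 0] — OK.
2. Z = 9 = 9 (first disjunct) — OK.
3. W + U = -7 + (-1) = -8; -8 ≥ -11 — OK.
4. W = -7 is in {-5, -9, -7} — OK.
5. values -14 <= -1 <= 9 — OK.
6. Z - U = 9 - (-1) = 10 — OK.
7. U = -1, W = -7; -1 ≥ -7 — OK.
8. V = -1 lies in [-5, 3] — OK.

The assignment satisfies every constraint.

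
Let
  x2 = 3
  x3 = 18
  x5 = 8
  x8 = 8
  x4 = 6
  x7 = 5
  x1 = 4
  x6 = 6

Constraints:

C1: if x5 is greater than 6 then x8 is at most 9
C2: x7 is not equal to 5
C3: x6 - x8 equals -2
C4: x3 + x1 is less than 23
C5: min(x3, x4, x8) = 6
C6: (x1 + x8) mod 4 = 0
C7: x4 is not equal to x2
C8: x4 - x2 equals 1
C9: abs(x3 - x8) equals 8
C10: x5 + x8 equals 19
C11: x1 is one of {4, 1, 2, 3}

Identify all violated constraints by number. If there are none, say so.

C1: x5 = 8 > 6, so we need x8 ≤ 9; x8 = 8 ≤ 9  OK
C2: x7 = 5, but 5 is required to differ  FAIL
C3: x6 - x8 = 6 - 8 = -2  OK
C4: x3 + x1 = 18 + 4 = 22; 22 < 23  OK
C5: min(18, 6, 8) = 6  OK
C6: x1 + x8 = 12; 12 mod 4 = 0  OK
C7: x4 = 6, x2 = 3; distinct  OK
C8: x4 - x2 = 6 - 3 = 3, not 1  FAIL
C9: abs(18 - 8) = 10, not 8  FAIL
C10: x5 + x8 = 8 + 8 = 16, not 19  FAIL
C11: x1 = 4 is in {4, 1, 2, 3}  OK

No — constraints 2, 8, 9, and 10 are not satisfied.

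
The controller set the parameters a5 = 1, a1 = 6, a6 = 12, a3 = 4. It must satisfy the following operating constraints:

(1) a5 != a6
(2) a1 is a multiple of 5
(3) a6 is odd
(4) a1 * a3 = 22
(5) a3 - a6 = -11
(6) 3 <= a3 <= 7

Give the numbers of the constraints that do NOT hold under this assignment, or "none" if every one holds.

Violated: 2, 3, 4, 5.

(1) a5 = 1, a6 = 12; distinct — OK.
(2) 6 = 5*1 + 1, so 5 does not divide 6 — violated.
(3) a6 = 12 is even — violated.
(4) a1 * a3 = 6 * 4 = 24, not 22 — violated.
(5) a3 - a6 = 4 - 12 = -8, not -11 — violated.
(6) a3 = 4 lies in [3, 7] — OK.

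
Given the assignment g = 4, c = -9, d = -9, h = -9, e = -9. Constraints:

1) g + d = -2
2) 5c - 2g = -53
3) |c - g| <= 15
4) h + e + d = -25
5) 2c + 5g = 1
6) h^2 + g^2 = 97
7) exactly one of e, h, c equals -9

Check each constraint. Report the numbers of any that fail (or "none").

The assignment fails constraints 1, 4, 5, 7.

1) g + d = 4 + (-9) = -5, not -2 — violated.
2) 5c - 2g = 5(-9) - 2(4) = -53 — satisfied.
3) |-9 - 4| = 13; 13 ≤ 15 — satisfied.
4) h + e + d = -9 + (-9) + (-9) = -27, not -25 — violated.
5) 2c + 5g = 2(-9) + 5(4) = 2, not 1 — violated.
6) h^2 + g^2 = (-9)^2 + 4^2 = 81 + 16 = 97 — satisfied.
7) e=-9, h=-9, c=-9; 3 of them equal -9, not exactly one — violated.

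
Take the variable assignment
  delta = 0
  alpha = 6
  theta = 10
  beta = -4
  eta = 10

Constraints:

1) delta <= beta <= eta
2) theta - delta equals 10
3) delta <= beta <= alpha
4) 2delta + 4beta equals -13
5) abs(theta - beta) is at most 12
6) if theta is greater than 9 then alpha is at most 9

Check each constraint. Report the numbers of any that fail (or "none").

No — constraints 1, 3, 4, 5 are not satisfied.

1) values 0, -4, 10; delta = 0 is not <= beta = -4 — does not hold.
2) theta - delta = 10 - 0 = 10 — holds.
3) values 0, -4, 6; delta = 0 is not <= beta = -4 — does not hold.
4) 2delta + 4beta = 2(0) + 4(-4) = -16, not -13 — does not hold.
5) abs(10 - (-4)) = 14; 14 > 12, exceeds bound 12 — does not hold.
6) theta = 10 > 9, so we need alpha ≤ 9; alpha = 6 ≤ 9 — holds.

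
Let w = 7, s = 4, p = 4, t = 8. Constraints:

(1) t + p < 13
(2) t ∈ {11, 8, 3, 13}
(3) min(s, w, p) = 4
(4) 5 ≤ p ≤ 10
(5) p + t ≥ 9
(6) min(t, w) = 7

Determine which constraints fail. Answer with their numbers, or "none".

Constraint 4 does not hold.

(1) t + p = 8 + 4 = 12; 12 < 13  yes
(2) t = 8 is in {11, 8, 3, 13}  yes
(3) min(4, 7, 4) = 4  yes
(4) p = 4 is outside [5, 10]  no
(5) p + t = 4 + 8 = 12; 12 ≥ 9  yes
(6) min(8, 7) = 7  yes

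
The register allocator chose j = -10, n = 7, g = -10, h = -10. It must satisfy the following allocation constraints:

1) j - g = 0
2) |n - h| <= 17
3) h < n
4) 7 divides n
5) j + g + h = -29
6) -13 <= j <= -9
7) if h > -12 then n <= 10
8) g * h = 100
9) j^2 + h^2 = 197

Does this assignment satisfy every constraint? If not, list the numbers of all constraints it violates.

1) j - g = -10 - (-10) = 0 — satisfied.
2) |7 - (-10)| = 17; 17 ≤ 17 — satisfied.
3) h = -10, n = 7; -10 < 7 — satisfied.
4) 7 / 7 = 1, so 7 divides 7 — satisfied.
5) j + g + h = -10 + (-10) + (-10) = -30, not -29 — violated.
6) j = -10 lies in [-13, -9] — satisfied.
7) h = -10 > -12, so we need n ≤ 10; n = 7 ≤ 10 — satisfied.
8) g * h = -10 * (-10) = 100 — satisfied.
9) j^2 + h^2 = (-10)^2 + (-10)^2 = 100 + 100 = 200, not 197 — violated.

The assignment fails constraints 5, 9.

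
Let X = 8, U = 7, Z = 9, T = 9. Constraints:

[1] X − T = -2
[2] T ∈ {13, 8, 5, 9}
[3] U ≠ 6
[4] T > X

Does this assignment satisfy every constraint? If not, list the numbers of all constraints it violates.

[1] X − T = 8 − 9 = -1, not -2 — does not hold.
[2] T = 9 is in {13, 8, 5, 9} — holds.
[3] U = 7, and 7 ≠ 6 — holds.
[4] T = 9, X = 8; 9 > 8 — holds.

Constraint 1 is violated.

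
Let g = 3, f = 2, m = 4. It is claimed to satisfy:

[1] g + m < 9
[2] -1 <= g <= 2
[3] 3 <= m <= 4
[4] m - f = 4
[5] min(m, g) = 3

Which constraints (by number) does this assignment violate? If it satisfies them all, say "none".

[1] g + m = 3 + 4 = 7; 7 < 9 — OK.
[2] g = 3 is outside [-1, 2] — violated.
[3] m = 4 lies in [3, 4] — OK.
[4] m - f = 4 - 2 = 2, not 4 — violated.
[5] min(4, 3) = 3 — OK.

No — constraints 2, 4 are not satisfied.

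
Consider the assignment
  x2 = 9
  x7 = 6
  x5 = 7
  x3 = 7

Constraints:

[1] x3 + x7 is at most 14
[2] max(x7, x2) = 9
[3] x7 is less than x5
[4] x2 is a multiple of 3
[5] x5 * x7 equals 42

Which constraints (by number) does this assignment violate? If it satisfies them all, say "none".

None — every constraint holds.

[1] x3 + x7 = 7 + 6 = 13; 13 ≤ 14  true
[2] max(6, 9) = 9  true
[3] x7 = 6, x5 = 7; 6 < 7  true
[4] 9 / 3 = 3, so 3 divides 9  true
[5] x5 * x7 = 7 * 6 = 42  true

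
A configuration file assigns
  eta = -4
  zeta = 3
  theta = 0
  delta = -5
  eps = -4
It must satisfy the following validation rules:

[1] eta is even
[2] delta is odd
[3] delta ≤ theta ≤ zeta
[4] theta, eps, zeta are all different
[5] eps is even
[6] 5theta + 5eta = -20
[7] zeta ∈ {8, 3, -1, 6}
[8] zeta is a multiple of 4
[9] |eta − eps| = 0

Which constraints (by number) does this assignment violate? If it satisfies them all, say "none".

The assignment fails constraint 8.

[1] eta = -4 is even — satisfied.
[2] delta = -5 is odd — satisfied.
[3] values -5 ≤ 0 ≤ 3 — satisfied.
[4] values 0, -4, 3 are pairwise distinct — satisfied.
[5] eps = -4 is even — satisfied.
[6] 5theta + 5eta = 5(0) + 5(-4) = -20 — satisfied.
[7] zeta = 3 is in {8, 3, -1, 6} — satisfied.
[8] 3 = 4×0 + 3, so 4 does not divide 3 — violated.
[9] |-4 − (-4)| = 0 — satisfied.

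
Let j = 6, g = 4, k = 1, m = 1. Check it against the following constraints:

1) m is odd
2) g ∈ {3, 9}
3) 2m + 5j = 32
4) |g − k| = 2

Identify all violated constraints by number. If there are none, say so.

Constraints 2, 4 are violated.

1) m = 1 is odd — satisfied.
2) g = 4 is not in {3, 9} — violated.
3) 2m + 5j = 2(1) + 5(6) = 32 — satisfied.
4) |4 − 1| = 3, not 2 — violated.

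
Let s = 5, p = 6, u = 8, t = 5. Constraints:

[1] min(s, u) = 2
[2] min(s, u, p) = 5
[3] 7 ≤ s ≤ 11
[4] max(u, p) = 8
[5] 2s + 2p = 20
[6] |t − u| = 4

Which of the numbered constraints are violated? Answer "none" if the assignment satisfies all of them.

The assignment fails constraints 1, 3, 5, and 6.

[1] min(5, 8) = 5, not 2 — violated.
[2] min(5, 8, 6) = 5 — satisfied.
[3] s = 5 is outside [7, 11] — violated.
[4] max(8, 6) = 8 — satisfied.
[5] 2s + 2p = 2(5) + 2(6) = 22, not 20 — violated.
[6] |5 − 8| = 3, not 4 — violated.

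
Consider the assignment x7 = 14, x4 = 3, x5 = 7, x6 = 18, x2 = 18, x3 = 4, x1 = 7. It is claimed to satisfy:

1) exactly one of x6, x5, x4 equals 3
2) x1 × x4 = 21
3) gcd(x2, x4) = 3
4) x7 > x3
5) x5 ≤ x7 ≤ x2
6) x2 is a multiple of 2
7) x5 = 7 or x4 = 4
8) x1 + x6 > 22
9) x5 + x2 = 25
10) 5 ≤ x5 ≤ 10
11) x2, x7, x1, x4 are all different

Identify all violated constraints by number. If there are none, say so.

1) x6=18, x5=7, x4=3; 1 of them equals 3 — holds.
2) x1 × x4 = 7 × 3 = 21 — holds.
3) gcd(18, 3) = 3 — holds.
4) x7 = 14, x3 = 4; 14 > 4 — holds.
5) values 7 ≤ 14 ≤ 18 — holds.
6) 18 / 2 = 9, so 2 divides 18 — holds.
7) x5 = 7 = 7 (first disjunct) — holds.
8) x1 + x6 = 7 + 18 = 25; 25 > 22 — holds.
9) x5 + x2 = 7 + 18 = 25 — holds.
10) x5 = 7 lies in [5, 10] — holds.
11) values 18, 14, 7, 3 are pairwise distinct — holds.

Yes — all constraints hold.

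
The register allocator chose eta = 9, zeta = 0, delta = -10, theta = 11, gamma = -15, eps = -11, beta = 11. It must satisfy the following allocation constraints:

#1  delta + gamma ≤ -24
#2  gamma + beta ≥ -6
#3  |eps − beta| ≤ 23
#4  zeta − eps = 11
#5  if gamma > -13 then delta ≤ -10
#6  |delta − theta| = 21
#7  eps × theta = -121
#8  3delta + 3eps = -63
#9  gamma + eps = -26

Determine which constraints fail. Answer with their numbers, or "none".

#1 delta + gamma = -10 + (-15) = -25; -25 ≤ -24  true
#2 gamma + beta = -15 + 11 = -4; -4 ≥ -6  true
#3 |-11 − 11| = 22; 22 ≤ 23  true
#4 zeta − eps = 0 − (-11) = 11  true
#5 gamma = -15, not > -13; antecedent false, conditional vacuously true  true
#6 |-10 − 11| = 21  true
#7 eps × theta = -11 × 11 = -121  true
#8 3delta + 3eps = 3(-10) + 3(-11) = -63  true
#9 gamma + eps = -15 + (-11) = -26  true

No violations.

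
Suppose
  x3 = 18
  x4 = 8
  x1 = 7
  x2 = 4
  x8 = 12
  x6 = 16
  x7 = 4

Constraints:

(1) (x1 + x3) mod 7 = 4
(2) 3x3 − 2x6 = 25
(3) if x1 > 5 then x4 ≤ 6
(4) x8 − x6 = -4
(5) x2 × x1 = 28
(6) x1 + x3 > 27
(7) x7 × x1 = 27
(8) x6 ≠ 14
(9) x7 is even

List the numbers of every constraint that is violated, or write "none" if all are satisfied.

(1) x1 + x3 = 25; 25 mod 7 = 4 — OK.
(2) 3x3 − 2x6 = 3(18) − 2(16) = 22, not 25 — violated.
(3) x1 = 7 > 5, so we need x4 ≤ 6; but x4 = 8 > 6 — violated.
(4) x8 − x6 = 12 − 16 = -4 — OK.
(5) x2 × x1 = 4 × 7 = 28 — OK.
(6) x1 + x3 = 7 + 18 = 25; 25 ≤ 27, bound 27 not met — violated.
(7) x7 × x1 = 4 × 7 = 28, not 27 — violated.
(8) x6 = 16, and 16 ≠ 14 — OK.
(9) x7 = 4 is even — OK.

Constraints 2, 3, 6, 7 do not hold.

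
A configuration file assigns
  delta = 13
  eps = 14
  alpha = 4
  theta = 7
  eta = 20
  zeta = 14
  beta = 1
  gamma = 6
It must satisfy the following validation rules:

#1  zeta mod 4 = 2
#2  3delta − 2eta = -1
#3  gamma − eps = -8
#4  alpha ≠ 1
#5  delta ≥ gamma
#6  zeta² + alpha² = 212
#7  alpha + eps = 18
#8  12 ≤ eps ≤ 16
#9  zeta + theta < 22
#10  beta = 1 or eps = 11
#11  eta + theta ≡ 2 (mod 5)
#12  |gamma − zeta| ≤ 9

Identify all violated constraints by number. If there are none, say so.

All constraints are satisfied.

#1 14 mod 4 = 2  ✓
#2 3delta − 2eta = 3(13) − 2(20) = -1  ✓
#3 gamma − eps = 6 − 14 = -8  ✓
#4 alpha = 4, and 4 ≠ 1  ✓
#5 delta = 13, gamma = 6; 13 ≥ 6  ✓
#6 zeta² + alpha² = 14² + 4² = 196 + 16 = 212  ✓
#7 alpha + eps = 4 + 14 = 18  ✓
#8 eps = 14 lies in [12, 16]  ✓
#9 zeta + theta = 14 + 7 = 21; 21 < 22  ✓
#10 beta = 1 = 1 (first disjunct)  ✓
#11 eta + theta = 27; 27 mod 5 = 2  ✓
#12 |6 − 14| = 8; 8 ≤ 9  ✓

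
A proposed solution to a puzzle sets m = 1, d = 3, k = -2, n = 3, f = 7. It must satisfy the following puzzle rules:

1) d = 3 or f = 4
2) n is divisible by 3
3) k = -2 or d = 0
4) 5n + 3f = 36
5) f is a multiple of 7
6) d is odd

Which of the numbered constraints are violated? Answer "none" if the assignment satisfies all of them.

Yes — all constraints hold.

1) d = 3 = 3 (first disjunct)  holds
2) 3 / 3 = 1, so 3 divides 3  holds
3) k = -2 = -2 (first disjunct)  holds
4) 5n + 3f = 5(3) + 3(7) = 36  holds
5) 7 / 7 = 1, so 7 divides 7  holds
6) d = 3 is odd  holds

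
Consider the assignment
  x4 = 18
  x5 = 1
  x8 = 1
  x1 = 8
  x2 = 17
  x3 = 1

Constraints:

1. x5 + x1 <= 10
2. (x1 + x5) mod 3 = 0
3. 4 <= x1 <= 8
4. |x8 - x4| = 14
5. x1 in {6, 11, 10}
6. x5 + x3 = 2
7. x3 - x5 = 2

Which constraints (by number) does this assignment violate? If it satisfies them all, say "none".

1. x5 + x1 = 1 + 8 = 9; 9 ≤ 10  ✓
2. x1 + x5 = 9; 9 mod 3 = 0  ✓
3. x1 = 8 lies in [4, 8]  ✓
4. |1 - 18| = 17, not 14  ✗
5. x1 = 8 is not in {6, 11, 10}  ✗
6. x5 + x3 = 1 + 1 = 2  ✓
7. x3 - x5 = 1 - 1 = 0, not 2  ✗

The assignment fails constraints 4, 5, 7.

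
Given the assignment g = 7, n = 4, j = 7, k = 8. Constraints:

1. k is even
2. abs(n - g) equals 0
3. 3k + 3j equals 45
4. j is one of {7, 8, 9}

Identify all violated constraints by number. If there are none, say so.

1. k = 8 is even — holds.
2. abs(4 - 7) = 3, not 0 — fails.
3. 3k + 3j = 3(8) + 3(7) = 45 — holds.
4. j = 7 is in {7, 8, 9} — holds.

No — constraint 2 is not satisfied.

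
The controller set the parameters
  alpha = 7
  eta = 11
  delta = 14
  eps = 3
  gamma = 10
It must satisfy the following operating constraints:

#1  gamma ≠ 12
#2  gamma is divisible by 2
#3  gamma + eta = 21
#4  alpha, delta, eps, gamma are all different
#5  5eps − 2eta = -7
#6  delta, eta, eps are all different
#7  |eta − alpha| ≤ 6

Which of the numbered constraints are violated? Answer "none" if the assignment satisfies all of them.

#1 gamma = 10, and 10 ≠ 12  OK
#2 10 / 2 = 5, so 2 divides 10  OK
#3 gamma + eta = 10 + 11 = 21  OK
#4 values 7, 14, 3, 10 are pairwise distinct  OK
#5 5eps − 2eta = 5(3) − 2(11) = -7  OK
#6 values 14, 11, 3 are pairwise distinct  OK
#7 |11 − 7| = 4; 4 ≤ 6  OK

No violations.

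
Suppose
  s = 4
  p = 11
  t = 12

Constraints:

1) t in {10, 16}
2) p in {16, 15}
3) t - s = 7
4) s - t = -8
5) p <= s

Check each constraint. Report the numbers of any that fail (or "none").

1) t = 12 is not in {10, 16} — does not hold.
2) p = 11 is not in {16, 15} — does not hold.
3) t - s = 12 - 4 = 8, not 7 — does not hold.
4) s - t = 4 - 12 = -8 — holds.
5) p = 11, s = 4; 11 > 4 (want ≤) — does not hold.

No — constraints 1, 2, 3, and 5 are not satisfied.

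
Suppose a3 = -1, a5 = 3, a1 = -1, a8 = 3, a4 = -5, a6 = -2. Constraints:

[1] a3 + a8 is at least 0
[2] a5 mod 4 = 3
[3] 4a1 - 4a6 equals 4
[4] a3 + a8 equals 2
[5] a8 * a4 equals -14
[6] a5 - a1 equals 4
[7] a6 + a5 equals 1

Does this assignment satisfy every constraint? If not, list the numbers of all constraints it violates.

No — constraint 5 is not satisfied.

[1] a3 + a8 = -1 + 3 = 2; 2 ≥ 0  true
[2] 3 mod 4 = 3  true
[3] 4a1 - 4a6 = 4(-1) - 4(-2) = 4  true
[4] a3 + a8 = -1 + 3 = 2  true
[5] a8 * a4 = 3 * (-5) = -15, not -14  false
[6] a5 - a1 = 3 - (-1) = 4  true
[7] a6 + a5 = -2 + 3 = 1  true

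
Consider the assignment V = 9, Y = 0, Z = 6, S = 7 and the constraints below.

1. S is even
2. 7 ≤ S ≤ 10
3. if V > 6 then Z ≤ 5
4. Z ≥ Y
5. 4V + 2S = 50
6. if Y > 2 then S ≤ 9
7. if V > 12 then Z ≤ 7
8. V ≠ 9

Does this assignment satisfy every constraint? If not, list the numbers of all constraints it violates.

1. S = 7 is odd  ✗
2. S = 7 lies in [7, 10]  ✓
3. V = 9 > 6, so we need Z ≤ 5; but Z = 6 > 5  ✗
4. Z = 6, Y = 0; 6 ≥ 0  ✓
5. 4V + 2S = 4(9) + 2(7) = 50  ✓
6. Y = 0, not > 2; antecedent false, conditional vacuously true  ✓
7. V = 9, not > 12; antecedent false, conditional vacuously true  ✓
8. V = 9, but 9 is required to differ  ✗

Constraints 1, 3, 8 are violated.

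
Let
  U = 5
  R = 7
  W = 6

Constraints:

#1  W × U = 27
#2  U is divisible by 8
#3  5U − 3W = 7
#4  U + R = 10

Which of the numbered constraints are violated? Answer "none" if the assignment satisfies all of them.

#1 W × U = 6 × 5 = 30, not 27 — fails.
#2 5 = 8×0 + 5, so 8 does not divide 5 — fails.
#3 5U − 3W = 5(5) − 3(6) = 7 — holds.
#4 U + R = 5 + 7 = 12, not 10 — fails.

Violated: 1, 2, 4.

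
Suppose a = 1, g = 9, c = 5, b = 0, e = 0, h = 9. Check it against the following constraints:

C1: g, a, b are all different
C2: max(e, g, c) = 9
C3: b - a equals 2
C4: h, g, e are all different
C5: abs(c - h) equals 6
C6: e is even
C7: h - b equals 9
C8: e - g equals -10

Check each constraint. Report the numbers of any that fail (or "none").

The assignment fails constraints 3, 4, 5, 8.

C1: values 9, 1, 0 are pairwise distinct  yes
C2: max(0, 9, 5) = 9  yes
C3: b - a = 0 - 1 = -1, not 2  no
C4: h = g = 9, not all different  no
C5: abs(5 - 9) = 4, not 6  no
C6: e = 0 is even  yes
C7: h - b = 9 - 0 = 9  yes
C8: e - g = 0 - 9 = -9, not -10  no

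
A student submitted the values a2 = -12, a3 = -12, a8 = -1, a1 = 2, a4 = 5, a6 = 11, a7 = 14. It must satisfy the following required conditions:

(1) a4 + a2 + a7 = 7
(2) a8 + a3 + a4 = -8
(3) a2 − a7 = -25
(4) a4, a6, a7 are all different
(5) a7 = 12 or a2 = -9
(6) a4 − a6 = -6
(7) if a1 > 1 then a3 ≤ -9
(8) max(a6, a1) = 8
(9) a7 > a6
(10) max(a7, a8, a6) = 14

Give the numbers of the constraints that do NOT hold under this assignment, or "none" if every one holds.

(1) a4 + a2 + a7 = 5 + (-12) + 14 = 7 — holds.
(2) a8 + a3 + a4 = -1 + (-12) + 5 = -8 — holds.
(3) a2 − a7 = -12 − 14 = -26, not -25 — does not hold.
(4) values 5, 11, 14 are pairwise distinct — holds.
(5) a7 = 14 ≠ 12 and a2 = -12 ≠ -9; both disjuncts false — does not hold.
(6) a4 − a6 = 5 − 11 = -6 — holds.
(7) a1 = 2 > 1, so we need a3 ≤ -9; a3 = -12 ≤ -9 — holds.
(8) max(11, 2) = 11, not 8 — does not hold.
(9) a7 = 14, a6 = 11; 14 > 11 — holds.
(10) max(14, -1, 11) = 14 — holds.

Constraints 3, 5, and 8 are violated.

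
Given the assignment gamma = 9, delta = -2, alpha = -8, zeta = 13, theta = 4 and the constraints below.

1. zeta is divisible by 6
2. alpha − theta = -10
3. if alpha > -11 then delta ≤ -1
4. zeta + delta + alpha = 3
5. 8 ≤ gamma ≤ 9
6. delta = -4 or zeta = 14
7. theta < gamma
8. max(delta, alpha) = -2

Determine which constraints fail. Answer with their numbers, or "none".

1. 13 = 6×2 + 1, so 6 does not divide 13 — fails.
2. alpha − theta = -8 − 4 = -12, not -10 — fails.
3. alpha = -8 > -11, so we need delta ≤ -1; delta = -2 ≤ -1 — holds.
4. zeta + delta + alpha = 13 + (-2) + (-8) = 3 — holds.
5. gamma = 9 lies in [8, 9] — holds.
6. delta = -2 ≠ -4 and zeta = 13 ≠ 14; both disjuncts false — fails.
7. theta = 4, gamma = 9; 4 < 9 — holds.
8. max(-2, -8) = -2 — holds.

Constraints 1, 2, and 6 are violated.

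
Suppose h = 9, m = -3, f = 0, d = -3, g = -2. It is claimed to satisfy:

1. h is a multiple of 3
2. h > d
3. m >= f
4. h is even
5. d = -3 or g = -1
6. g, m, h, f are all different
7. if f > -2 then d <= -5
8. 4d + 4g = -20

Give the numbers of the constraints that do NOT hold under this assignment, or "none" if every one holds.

Violated: 3, 4, and 7.

1. 9 / 3 = 3, so 3 divides 9 — OK.
2. h = 9, d = -3; 9 > -3 — OK.
3. m = -3, f = 0; -3 < 0 (want ≥) — violated.
4. h = 9 is odd — violated.
5. d = -3 = -3 (first disjunct) — OK.
6. values -2, -3, 9, 0 are pairwise distinct — OK.
7. f = 0 > -2, so we need d ≤ -5; but d = -3 > -5 — violated.
8. 4d + 4g = 4(-3) + 4(-2) = -20 — OK.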